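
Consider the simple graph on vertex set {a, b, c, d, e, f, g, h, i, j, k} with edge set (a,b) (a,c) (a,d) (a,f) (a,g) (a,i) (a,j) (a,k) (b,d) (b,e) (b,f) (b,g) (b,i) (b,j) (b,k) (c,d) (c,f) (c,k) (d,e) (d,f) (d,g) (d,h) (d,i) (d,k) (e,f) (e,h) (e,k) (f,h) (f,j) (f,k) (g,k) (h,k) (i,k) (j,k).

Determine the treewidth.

4

A width-4 tree decomposition is:
Bags: B1 = {a, b, d, f, k}  B2 = {b, d, e, f, k}  B3 = {a, c, d, f, k}  B4 = {a, b, f, j, k}  B5 = {a, b, d, i, k}  B6 = {d, e, f, h, k}  B7 = {a, b, d, g, k}
Tree: B1–B2, B1–B3, B1–B4, B1–B5, B2–B6, B1–B7
Each bag holds 5 vertices, so the decomposition has width 4, which upper-bounds the treewidth. For the lower bound, the 5 vertices {a, b, d, g, k} are pairwise adjacent, and any tree decomposition puts a clique entirely inside one bag — forcing width ≥ 4. Hence tw(G) = 4 exactly.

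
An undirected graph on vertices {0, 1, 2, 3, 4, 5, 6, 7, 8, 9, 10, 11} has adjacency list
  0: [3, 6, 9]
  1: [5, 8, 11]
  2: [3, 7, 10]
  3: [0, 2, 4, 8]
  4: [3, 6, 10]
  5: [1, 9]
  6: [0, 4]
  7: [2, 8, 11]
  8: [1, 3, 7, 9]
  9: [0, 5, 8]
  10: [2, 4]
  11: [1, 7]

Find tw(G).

3

A width-3 tree decomposition is:
Bags: B1 = {1, 5, 9, 11}  B2 = {1, 8, 9, 11}  B3 = {7, 8, 9, 11}  B4 = {0, 7, 8, 9}  B5 = {0, 3, 7, 8}  B6 = {0, 2, 3, 7}  B7 = {0, 2, 3, 6}  B8 = {2, 3, 4, 6}  B9 = {2, 4, 6, 10}
Tree: B1–B2, B2–B3, B3–B4, B4–B5, B5–B6, B6–B7, B7–B8, B8–B9
Each bag holds 4 vertices, so the decomposition has width 3, which upper-bounds the treewidth. For the lower bound: the 4 vertex sets {1,5,11}, {9}, {8}, {0,2,3,7} are disjoint, each induces a connected subgraph, and every pair is joined by at least one edge of G. Contracting each set to a single vertex therefore yields K_{4} as a minor, and since treewidth is minor-monotone, tw(G) ≥ tw(K_{4}) = 3. Combining the bounds, tw(G) = 3.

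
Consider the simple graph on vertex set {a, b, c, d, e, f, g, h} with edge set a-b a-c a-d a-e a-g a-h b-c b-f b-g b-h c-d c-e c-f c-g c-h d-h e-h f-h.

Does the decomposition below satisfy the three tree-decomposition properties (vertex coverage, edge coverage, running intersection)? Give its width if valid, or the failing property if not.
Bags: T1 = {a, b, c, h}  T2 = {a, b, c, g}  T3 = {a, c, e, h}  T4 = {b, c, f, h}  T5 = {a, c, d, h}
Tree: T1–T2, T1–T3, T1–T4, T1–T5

Checking the three conditions: (i) the bags cover all of {a, b, c, d, e, f, g, h}; (ii) for each edge, some bag contains both endpoints; (iii) the bags containing any fixed vertex form a subtree. All hold, so the decomposition is valid with width 4 − 1 = 3.

Yes; width 3.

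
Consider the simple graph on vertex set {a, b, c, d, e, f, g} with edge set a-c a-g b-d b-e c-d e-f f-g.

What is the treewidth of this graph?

2

A width-2 tree decomposition is:
Bags: B1 = {b, d, e}  B2 = {c, d, e}  B3 = {a, c, e}  B4 = {a, e, g}  B5 = {e, f, g}
Tree: B1–B2, B2–B3, B3–B4, B4–B5
Every bag has size at most 3, so the width is 3 − 1 = 2 and tw(G) ≤ 2. Since e–b–d–c–a–g–f–e is a cycle in G, G is not acyclic. Forests are exactly the graphs of treewidth ≤ 1, so tw(G) ≥ 2. Combining the bounds, tw(G) = 2.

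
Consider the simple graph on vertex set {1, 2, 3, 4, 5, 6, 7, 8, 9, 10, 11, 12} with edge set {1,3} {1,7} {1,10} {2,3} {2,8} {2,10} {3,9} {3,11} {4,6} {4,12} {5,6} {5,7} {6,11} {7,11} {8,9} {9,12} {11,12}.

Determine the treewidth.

A width-3 tree decomposition is:
Bags: B1 = {2, 8, 9, 10}  B2 = {2, 3, 9, 10}  B3 = {1, 3, 9, 10}  B4 = {1, 3, 9, 12}  B5 = {1, 3, 11, 12}  B6 = {1, 7, 11, 12}  B7 = {4, 7, 11, 12}  B8 = {4, 6, 7, 11}  B9 = {4, 5, 6, 7}
Tree: B1–B2, B2–B3, B3–B4, B4–B5, B5–B6, B6–B7, B7–B8, B8–B9
The largest bag has 4 vertices, giving width 3; this decomposition certifies tw(G) ≤ 3. For the lower bound: the 4 vertex sets {2,8,10}, {9}, {3}, {1,7,11,12} are disjoint, each induces a connected subgraph, and every pair is joined by at least one edge of G. Contracting each set to a single vertex therefore yields K_{4} as a minor, and since treewidth is minor-monotone, tw(G) ≥ tw(K_{4}) = 3. Therefore the treewidth is 3.

3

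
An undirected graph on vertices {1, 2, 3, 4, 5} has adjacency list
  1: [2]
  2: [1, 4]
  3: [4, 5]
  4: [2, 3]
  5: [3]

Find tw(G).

1

A width-1 tree decomposition is:
Bags: B1 = {1, 2}  B2 = {2, 4}  B3 = {3, 4}  B4 = {3, 5}
Tree: B1–B2, B2–B3, B3–B4
Every bag has size at most 2, so the width is 2 − 1 = 1 and tw(G) ≤ 1. Any graph with an edge has treewidth ≥ 1, and G has the edge 1–2. The upper and lower bounds meet at 1, so that is the treewidth.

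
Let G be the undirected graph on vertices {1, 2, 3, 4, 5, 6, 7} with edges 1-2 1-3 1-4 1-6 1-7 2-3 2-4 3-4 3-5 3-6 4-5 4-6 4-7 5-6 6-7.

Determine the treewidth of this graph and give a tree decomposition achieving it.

Treewidth 3.
One such decomposition:
Bags: B1 = {3, 4, 5, 6}  B2 = {1, 3, 4, 6}  B3 = {1, 2, 3, 4}  B4 = {1, 4, 6, 7}
Tree: B1–B2, B2–B3, B2–B4

The largest bag has 4 vertices, giving width 3; this decomposition certifies tw(G) ≤ 3. For the lower bound, the 4 vertices {1, 2, 3, 4} are pairwise adjacent, and any tree decomposition puts a clique entirely inside one bag — forcing width ≥ 3. Combining the bounds, tw(G) = 3.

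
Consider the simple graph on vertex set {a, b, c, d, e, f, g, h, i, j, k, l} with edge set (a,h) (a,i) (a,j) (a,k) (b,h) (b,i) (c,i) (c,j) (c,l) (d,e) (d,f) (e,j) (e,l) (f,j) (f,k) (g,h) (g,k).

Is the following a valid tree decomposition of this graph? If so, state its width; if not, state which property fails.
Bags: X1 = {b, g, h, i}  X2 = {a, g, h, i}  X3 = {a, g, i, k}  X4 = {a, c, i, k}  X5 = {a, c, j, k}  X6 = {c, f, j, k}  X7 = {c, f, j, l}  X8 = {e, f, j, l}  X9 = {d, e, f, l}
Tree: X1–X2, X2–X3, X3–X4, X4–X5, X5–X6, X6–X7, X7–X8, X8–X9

Vertex coverage: the bags together contain {a, b, c, d, e, f, g, h, i, j, k, l}, the full vertex set. Edge coverage: each edge of G has both endpoints in at least one bag. Running intersection: for every vertex, the bags containing it form a connected subtree. All three properties hold, so this is a valid tree decomposition of width max|bag| − 1 = 3, and hence tw(G) ≤ 3.

Yes; width 3.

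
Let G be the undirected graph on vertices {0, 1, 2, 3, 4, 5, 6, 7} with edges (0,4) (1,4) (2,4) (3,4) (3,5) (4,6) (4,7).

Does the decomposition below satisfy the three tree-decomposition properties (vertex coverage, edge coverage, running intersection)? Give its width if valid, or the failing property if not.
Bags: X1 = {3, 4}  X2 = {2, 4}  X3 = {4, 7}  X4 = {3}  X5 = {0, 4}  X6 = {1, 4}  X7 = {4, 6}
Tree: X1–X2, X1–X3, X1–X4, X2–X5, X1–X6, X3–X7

No — vertex 5 appears in no bag.

A tree decomposition must satisfy three properties: every vertex lies in some bag; for every edge, both endpoints lie together in some bag; and for every vertex, the bags containing it form a connected subtree. Here vertex 5 appears in no bag, so the decomposition is invalid.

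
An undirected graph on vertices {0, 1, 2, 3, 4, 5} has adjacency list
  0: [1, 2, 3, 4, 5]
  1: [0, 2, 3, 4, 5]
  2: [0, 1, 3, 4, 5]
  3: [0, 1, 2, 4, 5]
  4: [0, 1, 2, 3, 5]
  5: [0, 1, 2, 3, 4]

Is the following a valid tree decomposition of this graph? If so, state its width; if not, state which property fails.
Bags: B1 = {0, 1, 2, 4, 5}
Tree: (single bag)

No — vertex 3 appears in no bag.

A tree decomposition must satisfy three properties: every vertex lies in some bag; for every edge, both endpoints lie together in some bag; and for every vertex, the bags containing it form a connected subtree. Here vertex 3 appears in no bag, so the decomposition is invalid.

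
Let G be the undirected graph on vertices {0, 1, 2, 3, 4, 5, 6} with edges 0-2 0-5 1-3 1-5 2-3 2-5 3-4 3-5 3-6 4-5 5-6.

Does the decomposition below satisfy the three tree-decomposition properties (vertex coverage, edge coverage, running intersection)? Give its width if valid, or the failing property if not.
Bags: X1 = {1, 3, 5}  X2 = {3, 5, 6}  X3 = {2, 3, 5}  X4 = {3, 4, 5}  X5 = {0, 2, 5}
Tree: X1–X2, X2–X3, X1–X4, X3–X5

Vertex coverage: the bags together contain {0, 1, 2, 3, 4, 5, 6}, the full vertex set. Edge coverage: each edge of G has both endpoints in at least one bag. Running intersection: for every vertex, the bags containing it form a connected subtree. All three properties hold, so this is a valid tree decomposition of width max|bag| − 1 = 2, and hence tw(G) ≤ 2.

Yes; width 2.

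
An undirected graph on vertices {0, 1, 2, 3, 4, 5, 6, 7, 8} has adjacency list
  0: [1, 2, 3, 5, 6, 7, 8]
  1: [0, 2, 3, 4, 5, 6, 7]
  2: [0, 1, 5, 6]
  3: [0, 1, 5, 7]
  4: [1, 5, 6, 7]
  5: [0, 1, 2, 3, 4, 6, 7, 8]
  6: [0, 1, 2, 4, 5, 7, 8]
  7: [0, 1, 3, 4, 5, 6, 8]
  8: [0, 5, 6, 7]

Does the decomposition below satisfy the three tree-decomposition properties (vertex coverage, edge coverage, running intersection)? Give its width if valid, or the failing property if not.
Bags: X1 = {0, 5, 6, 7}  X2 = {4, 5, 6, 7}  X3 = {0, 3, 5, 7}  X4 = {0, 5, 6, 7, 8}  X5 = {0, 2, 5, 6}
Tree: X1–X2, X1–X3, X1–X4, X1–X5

No — vertex 1 appears in no bag.

A tree decomposition must satisfy three properties: every vertex lies in some bag; for every edge, both endpoints lie together in some bag; and for every vertex, the bags containing it form a connected subtree. Here vertex 1 appears in no bag, so the decomposition is invalid.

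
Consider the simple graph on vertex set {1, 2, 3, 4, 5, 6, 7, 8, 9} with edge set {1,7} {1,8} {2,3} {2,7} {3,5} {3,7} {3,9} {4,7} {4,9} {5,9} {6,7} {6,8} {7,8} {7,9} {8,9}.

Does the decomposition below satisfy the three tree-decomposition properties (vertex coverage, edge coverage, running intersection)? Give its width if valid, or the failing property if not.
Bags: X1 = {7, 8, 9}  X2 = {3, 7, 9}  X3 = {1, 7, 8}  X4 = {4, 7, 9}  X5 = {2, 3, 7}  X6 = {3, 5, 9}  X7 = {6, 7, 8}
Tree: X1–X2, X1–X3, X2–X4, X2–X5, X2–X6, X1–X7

Yes; width 2.

Vertex coverage: the bags together contain {1, 2, 3, 4, 5, 6, 7, 8, 9}, the full vertex set. Edge coverage: each edge of G has both endpoints in at least one bag. Running intersection: for every vertex, the bags containing it form a connected subtree. All three properties hold, so this is a valid tree decomposition of width max|bag| − 1 = 2, and hence tw(G) ≤ 2.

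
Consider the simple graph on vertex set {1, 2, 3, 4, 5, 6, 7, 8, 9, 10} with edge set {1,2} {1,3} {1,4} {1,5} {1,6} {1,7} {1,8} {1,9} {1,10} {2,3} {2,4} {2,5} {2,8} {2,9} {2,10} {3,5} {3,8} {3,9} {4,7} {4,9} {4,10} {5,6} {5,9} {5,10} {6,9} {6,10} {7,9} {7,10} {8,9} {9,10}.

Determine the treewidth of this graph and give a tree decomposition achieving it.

Each bag holds 5 vertices, so the decomposition has width 4, which upper-bounds the treewidth. Conversely, {1, 2, 4, 9, 10} is a clique of size 5, and the vertices of any clique must share a bag in every tree decomposition; so some bag has ≥ 5 vertices and tw(G) ≥ 4. Combining the bounds, tw(G) = 4.

Treewidth 4.
One optimal decomposition is:
Bags: B1 = {1, 2, 3, 5, 9}  B2 = {1, 2, 5, 9, 10}  B3 = {1, 2, 3, 8, 9}  B4 = {1, 2, 4, 9, 10}  B5 = {1, 4, 7, 9, 10}  B6 = {1, 5, 6, 9, 10}
Tree: B1–B2, B1–B3, B2–B4, B4–B5, B2–B6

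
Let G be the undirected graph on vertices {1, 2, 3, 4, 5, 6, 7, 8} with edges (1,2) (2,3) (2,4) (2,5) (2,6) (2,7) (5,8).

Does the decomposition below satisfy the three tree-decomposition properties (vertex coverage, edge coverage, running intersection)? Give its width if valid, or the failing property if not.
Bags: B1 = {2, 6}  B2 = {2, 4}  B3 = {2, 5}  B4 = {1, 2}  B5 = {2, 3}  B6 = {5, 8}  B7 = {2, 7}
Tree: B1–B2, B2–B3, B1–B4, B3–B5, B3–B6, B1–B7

Yes; width 1.

Checking the three conditions: (i) the bags cover all of {1, 2, 3, 4, 5, 6, 7, 8}; (ii) for each edge, some bag contains both endpoints; (iii) the bags containing any fixed vertex form a subtree. All hold, so the decomposition is valid with width 2 − 1 = 1.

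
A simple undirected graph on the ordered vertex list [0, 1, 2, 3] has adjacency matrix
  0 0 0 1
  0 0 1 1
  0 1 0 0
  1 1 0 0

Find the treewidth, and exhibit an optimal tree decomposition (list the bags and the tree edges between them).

The largest bag has 2 vertices, giving width 1; this decomposition certifies tw(G) ≤ 1. Since G has at least one edge (e.g. 2–1), it is not an edgeless graph, so tw(G) ≥ 1. The upper and lower bounds meet at 1, so that is the treewidth.

Treewidth 1.
Bags: B1 = {1, 2}  B2 = {1, 3}  B3 = {0, 3}
Tree: B1–B2, B2–B3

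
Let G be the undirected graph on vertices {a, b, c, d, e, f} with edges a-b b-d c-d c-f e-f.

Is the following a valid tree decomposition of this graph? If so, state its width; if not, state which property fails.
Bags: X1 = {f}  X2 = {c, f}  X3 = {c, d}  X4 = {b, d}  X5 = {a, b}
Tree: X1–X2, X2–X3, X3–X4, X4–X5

A tree decomposition must satisfy three properties: every vertex lies in some bag; for every edge, both endpoints lie together in some bag; and for every vertex, the bags containing it form a connected subtree. Here vertex e appears in no bag, so the decomposition is invalid.

No — vertex e appears in no bag.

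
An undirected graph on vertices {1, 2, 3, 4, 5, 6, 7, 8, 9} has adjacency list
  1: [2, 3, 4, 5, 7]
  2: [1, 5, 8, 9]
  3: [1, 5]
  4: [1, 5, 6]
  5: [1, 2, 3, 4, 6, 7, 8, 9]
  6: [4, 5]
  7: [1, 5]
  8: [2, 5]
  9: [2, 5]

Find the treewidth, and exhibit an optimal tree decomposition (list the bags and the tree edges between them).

Treewidth 2.
One optimal decomposition is:
Bags: B1 = {1, 5, 7}  B2 = {1, 4, 5}  B3 = {1, 2, 5}  B4 = {1, 3, 5}  B5 = {2, 5, 9}  B6 = {2, 5, 8}  B7 = {4, 5, 6}
Tree: B1–B2, B1–B3, B2–B4, B3–B5, B3–B6, B2–B7

Each bag holds 3 vertices, so the decomposition has width 2, which upper-bounds the treewidth. For the lower bound, the 3 vertices {2, 5, 8} are pairwise adjacent, and any tree decomposition puts a clique entirely inside one bag — forcing width ≥ 2. Therefore the treewidth is 2.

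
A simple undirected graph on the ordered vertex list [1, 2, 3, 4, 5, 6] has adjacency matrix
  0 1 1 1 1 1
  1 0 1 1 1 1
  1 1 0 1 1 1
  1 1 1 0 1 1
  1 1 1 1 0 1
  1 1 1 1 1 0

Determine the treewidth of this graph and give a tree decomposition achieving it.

Treewidth 5.
One such decomposition:
Bags: B1 = {1, 2, 3, 4, 5, 6}
Tree: (single bag)

A single bag containing all 6 vertices is trivially a valid decomposition of width 5. Conversely, {1, 2, 3, 4, 5, 6} is a clique of size 6, and the vertices of any clique must share a bag in every tree decomposition; so some bag has ≥ 6 vertices and tw(G) ≥ 5. The upper and lower bounds meet at 5, so that is the treewidth.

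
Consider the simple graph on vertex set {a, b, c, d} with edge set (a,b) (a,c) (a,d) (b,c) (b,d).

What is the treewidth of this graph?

A width-2 tree decomposition is:
Bags: B1 = {a, b, c}  B2 = {a, b, d}
Tree: B1–B2
The largest bag has 3 vertices, giving width 2; this decomposition certifies tw(G) ≤ 2. For the lower bound, the 3 vertices {a, b, d} are pairwise adjacent, and any tree decomposition puts a clique entirely inside one bag — forcing width ≥ 2. Hence tw(G) = 2 exactly.

2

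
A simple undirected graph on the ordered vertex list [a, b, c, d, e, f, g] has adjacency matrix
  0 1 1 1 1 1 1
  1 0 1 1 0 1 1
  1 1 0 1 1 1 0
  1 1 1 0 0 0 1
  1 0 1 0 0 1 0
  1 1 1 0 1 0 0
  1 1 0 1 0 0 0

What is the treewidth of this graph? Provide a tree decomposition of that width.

Treewidth 3.
Bags: B1 = {a, b, c, f}  B2 = {a, b, c, d}  B3 = {a, b, d, g}  B4 = {a, c, e, f}
Tree: B1–B2, B2–B3, B1–B4

Every bag has size at most 4, so the width is 4 − 1 = 3 and tw(G) ≤ 3. Conversely, {a, c, e, f} is a clique of size 4, and the vertices of any clique must share a bag in every tree decomposition; so some bag has ≥ 4 vertices and tw(G) ≥ 3. Therefore the treewidth is 3.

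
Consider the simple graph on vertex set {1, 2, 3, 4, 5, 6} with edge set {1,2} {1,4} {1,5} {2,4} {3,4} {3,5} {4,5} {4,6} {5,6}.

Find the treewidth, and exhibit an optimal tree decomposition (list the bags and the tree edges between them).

Each bag holds 3 vertices, so the decomposition has width 2, which upper-bounds the treewidth. On the other hand G contains the 3-clique {1, 2, 4}. A clique must lie in a single bag of any decomposition, so no decomposition can have width below 2. Hence tw(G) = 2 exactly.

Treewidth 2.
One optimal decomposition is:
Bags: B1 = {1, 4, 5}  B2 = {3, 4, 5}  B3 = {4, 5, 6}  B4 = {1, 2, 4}
Tree: B1–B2, B1–B3, B1–B4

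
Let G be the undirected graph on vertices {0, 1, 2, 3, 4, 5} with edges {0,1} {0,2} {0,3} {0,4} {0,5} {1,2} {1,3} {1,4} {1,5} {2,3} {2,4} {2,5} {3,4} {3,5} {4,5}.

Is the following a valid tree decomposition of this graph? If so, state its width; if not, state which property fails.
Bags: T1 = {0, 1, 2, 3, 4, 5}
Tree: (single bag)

Vertex coverage: the bags together contain {0, 1, 2, 3, 4, 5}, the full vertex set. Edge coverage: each edge of G has both endpoints in at least one bag. Running intersection: for every vertex, the bags containing it form a connected subtree. All three properties hold, so this is a valid tree decomposition of width max|bag| − 1 = 5, and hence tw(G) ≤ 5.

Yes; width 5.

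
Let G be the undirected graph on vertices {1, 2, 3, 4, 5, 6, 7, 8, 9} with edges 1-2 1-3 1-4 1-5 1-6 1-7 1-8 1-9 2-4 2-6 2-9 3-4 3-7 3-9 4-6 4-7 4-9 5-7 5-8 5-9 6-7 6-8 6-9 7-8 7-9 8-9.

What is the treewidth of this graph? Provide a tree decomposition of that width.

Each bag holds 5 vertices, so the decomposition has width 4, which upper-bounds the treewidth. On the other hand G contains the 5-clique {1, 2, 4, 6, 9}. A clique must lie in a single bag of any decomposition, so no decomposition can have width below 4. Hence tw(G) = 4 exactly.

Treewidth 4.
One optimal decomposition is:
Bags: B1 = {1, 4, 6, 7, 9}  B2 = {1, 2, 4, 6, 9}  B3 = {1, 3, 4, 7, 9}  B4 = {1, 6, 7, 8, 9}  B5 = {1, 5, 7, 8, 9}
Tree: B1–B2, B1–B3, B1–B4, B4–B5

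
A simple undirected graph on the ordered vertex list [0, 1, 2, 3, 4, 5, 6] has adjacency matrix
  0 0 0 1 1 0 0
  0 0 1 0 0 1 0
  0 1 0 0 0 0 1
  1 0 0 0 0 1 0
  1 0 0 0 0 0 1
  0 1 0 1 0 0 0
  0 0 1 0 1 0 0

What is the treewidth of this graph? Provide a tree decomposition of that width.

Treewidth 2.
Bags: B1 = {1, 2, 6}  B2 = {1, 4, 6}  B3 = {0, 1, 4}  B4 = {0, 1, 3}  B5 = {1, 3, 5}
Tree: B1–B2, B2–B3, B3–B4, B4–B5

The largest bag has 3 vertices, giving width 2; this decomposition certifies tw(G) ≤ 2. For the lower bound, G contains the cycle 1–2–6–4–0–3–5–1, so G is not a forest; only forests have treewidth ≤ 1, hence tw(G) ≥ 2. The upper and lower bounds meet at 2, so that is the treewidth.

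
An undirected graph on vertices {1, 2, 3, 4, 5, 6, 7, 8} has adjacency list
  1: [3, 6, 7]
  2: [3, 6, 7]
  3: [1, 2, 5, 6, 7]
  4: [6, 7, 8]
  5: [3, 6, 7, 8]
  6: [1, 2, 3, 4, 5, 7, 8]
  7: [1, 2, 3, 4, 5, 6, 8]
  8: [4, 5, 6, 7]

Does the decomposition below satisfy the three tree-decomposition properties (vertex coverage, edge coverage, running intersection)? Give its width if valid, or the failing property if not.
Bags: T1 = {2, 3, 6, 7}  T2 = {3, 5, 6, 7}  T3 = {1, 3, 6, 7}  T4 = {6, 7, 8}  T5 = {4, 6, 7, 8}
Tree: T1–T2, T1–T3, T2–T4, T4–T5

A tree decomposition must satisfy three properties: every vertex lies in some bag; for every edge, both endpoints lie together in some bag; and for every vertex, the bags containing it form a connected subtree. Here edge (5,8) lies in no bag, so the decomposition is invalid.

No — edge (5,8) lies in no bag.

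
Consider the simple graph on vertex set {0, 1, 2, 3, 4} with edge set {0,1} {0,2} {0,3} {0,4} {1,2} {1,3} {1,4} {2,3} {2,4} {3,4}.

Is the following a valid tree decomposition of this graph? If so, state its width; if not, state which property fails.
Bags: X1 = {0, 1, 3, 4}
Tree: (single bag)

A tree decomposition must satisfy three properties: every vertex lies in some bag; for every edge, both endpoints lie together in some bag; and for every vertex, the bags containing it form a connected subtree. Here vertex 2 appears in no bag, so the decomposition is invalid.

No — vertex 2 appears in no bag.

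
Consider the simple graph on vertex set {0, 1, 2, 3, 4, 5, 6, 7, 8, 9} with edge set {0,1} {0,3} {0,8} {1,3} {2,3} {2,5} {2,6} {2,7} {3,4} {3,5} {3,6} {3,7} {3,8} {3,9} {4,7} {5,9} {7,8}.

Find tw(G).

2

A width-2 tree decomposition is:
Bags: B1 = {2, 3, 6}  B2 = {2, 3, 5}  B3 = {2, 3, 7}  B4 = {3, 4, 7}  B5 = {3, 7, 8}  B6 = {0, 3, 8}  B7 = {0, 1, 3}  B8 = {3, 5, 9}
Tree: B1–B2, B2–B3, B3–B4, B3–B5, B5–B6, B6–B7, B2–B8
Each bag holds 3 vertices, so the decomposition has width 2, which upper-bounds the treewidth. Conversely, {0, 3, 8} is a clique of size 3, and the vertices of any clique must share a bag in every tree decomposition; so some bag has ≥ 3 vertices and tw(G) ≥ 2. Combining the bounds, tw(G) = 2.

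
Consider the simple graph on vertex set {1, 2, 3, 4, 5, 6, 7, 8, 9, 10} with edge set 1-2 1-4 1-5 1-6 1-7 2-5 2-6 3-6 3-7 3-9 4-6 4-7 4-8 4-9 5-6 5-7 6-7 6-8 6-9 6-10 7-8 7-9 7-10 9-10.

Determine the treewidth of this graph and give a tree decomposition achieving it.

Each bag holds 4 vertices, so the decomposition has width 3, which upper-bounds the treewidth. On the other hand G contains the 4-clique {1, 2, 5, 6}. A clique must lie in a single bag of any decomposition, so no decomposition can have width below 3. Hence tw(G) = 3 exactly.

Treewidth 3.
One optimal decomposition is:
Bags: B1 = {3, 6, 7, 9}  B2 = {4, 6, 7, 9}  B3 = {4, 6, 7, 8}  B4 = {1, 4, 6, 7}  B5 = {1, 5, 6, 7}  B6 = {6, 7, 9, 10}  B7 = {1, 2, 5, 6}
Tree: B1–B2, B2–B3, B2–B4, B4–B5, B1–B6, B5–B7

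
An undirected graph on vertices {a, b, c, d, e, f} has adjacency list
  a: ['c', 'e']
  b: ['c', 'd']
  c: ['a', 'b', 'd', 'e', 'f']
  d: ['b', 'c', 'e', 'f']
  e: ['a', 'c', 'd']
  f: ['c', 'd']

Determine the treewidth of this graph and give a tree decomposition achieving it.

Each bag holds 3 vertices, so the decomposition has width 2, which upper-bounds the treewidth. Conversely, {c, d, e} is a clique of size 3, and the vertices of any clique must share a bag in every tree decomposition; so some bag has ≥ 3 vertices and tw(G) ≥ 2. Hence tw(G) = 2 exactly.

Treewidth 2.
One optimal decomposition is:
Bags: B1 = {c, d, f}  B2 = {c, d, e}  B3 = {a, c, e}  B4 = {b, c, d}
Tree: B1–B2, B2–B3, B2–B4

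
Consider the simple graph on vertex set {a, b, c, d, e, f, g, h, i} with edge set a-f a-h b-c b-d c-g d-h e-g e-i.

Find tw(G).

A width-1 tree decomposition is:
Bags: B1 = {e, i}  B2 = {e, g}  B3 = {c, g}  B4 = {b, c}  B5 = {b, d}  B6 = {d, h}  B7 = {a, h}  B8 = {a, f}
Tree: B1–B2, B2–B3, B3–B4, B4–B5, B5–B6, B6–B7, B7–B8
The largest bag has 2 vertices, giving width 1; this decomposition certifies tw(G) ≤ 1. Any graph with an edge has treewidth ≥ 1, and G has the edge i–e. Hence tw(G) = 1 exactly.

1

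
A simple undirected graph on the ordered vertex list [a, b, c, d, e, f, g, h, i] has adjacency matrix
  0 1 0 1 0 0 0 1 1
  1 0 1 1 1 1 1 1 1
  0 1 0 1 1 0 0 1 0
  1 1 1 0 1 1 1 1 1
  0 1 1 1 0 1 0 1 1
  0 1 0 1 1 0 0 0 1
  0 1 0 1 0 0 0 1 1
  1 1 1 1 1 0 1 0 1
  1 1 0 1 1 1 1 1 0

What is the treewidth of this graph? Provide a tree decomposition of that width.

Treewidth 4.
One such decomposition:
Bags: B1 = {b, d, e, f, i}  B2 = {b, d, e, h, i}  B3 = {a, b, d, h, i}  B4 = {b, d, g, h, i}  B5 = {b, c, d, e, h}
Tree: B1–B2, B2–B3, B2–B4, B2–B5

Each bag holds 5 vertices, so the decomposition has width 4, which upper-bounds the treewidth. For the lower bound, the 5 vertices {b, c, d, e, h} are pairwise adjacent, and any tree decomposition puts a clique entirely inside one bag — forcing width ≥ 4. Hence tw(G) = 4 exactly.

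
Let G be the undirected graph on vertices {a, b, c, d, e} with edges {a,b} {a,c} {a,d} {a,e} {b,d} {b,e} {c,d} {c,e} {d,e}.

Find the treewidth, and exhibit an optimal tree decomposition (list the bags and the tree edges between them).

Treewidth 3.
One optimal decomposition is:
Bags: B1 = {a, b, d, e}  B2 = {a, c, d, e}
Tree: B1–B2

Every bag has size at most 4, so the width is 4 − 1 = 3 and tw(G) ≤ 3. On the other hand G contains the 4-clique {a, c, d, e}. A clique must lie in a single bag of any decomposition, so no decomposition can have width below 3. The upper and lower bounds meet at 3, so that is the treewidth.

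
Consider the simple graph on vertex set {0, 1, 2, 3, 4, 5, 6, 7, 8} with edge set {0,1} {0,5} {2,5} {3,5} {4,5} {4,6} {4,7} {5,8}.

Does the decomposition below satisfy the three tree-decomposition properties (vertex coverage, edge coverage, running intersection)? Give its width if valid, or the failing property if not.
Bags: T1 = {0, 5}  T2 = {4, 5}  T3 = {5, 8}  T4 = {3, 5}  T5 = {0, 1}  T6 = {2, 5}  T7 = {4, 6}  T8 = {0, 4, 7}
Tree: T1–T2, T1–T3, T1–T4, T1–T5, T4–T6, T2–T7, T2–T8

No — bags containing vertex 0 are not connected in the tree.

A tree decomposition must satisfy three properties: every vertex lies in some bag; for every edge, both endpoints lie together in some bag; and for every vertex, the bags containing it form a connected subtree. Here bags containing vertex 0 are not connected in the tree, so the decomposition is invalid.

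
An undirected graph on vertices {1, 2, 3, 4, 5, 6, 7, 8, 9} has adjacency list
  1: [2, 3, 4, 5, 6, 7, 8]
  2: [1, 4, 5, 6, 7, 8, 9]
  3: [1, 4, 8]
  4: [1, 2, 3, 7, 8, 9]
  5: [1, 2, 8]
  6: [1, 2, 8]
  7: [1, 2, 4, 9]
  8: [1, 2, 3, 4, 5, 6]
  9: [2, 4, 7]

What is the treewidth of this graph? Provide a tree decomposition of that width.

The largest bag has 4 vertices, giving width 3; this decomposition certifies tw(G) ≤ 3. On the other hand G contains the 4-clique {1, 2, 4, 8}. A clique must lie in a single bag of any decomposition, so no decomposition can have width below 3. The upper and lower bounds meet at 3, so that is the treewidth.

Treewidth 3.
Bags: B1 = {1, 2, 4, 8}  B2 = {1, 3, 4, 8}  B3 = {1, 2, 5, 8}  B4 = {1, 2, 6, 8}  B5 = {1, 2, 4, 7}  B6 = {2, 4, 7, 9}
Tree: B1–B2, B1–B3, B1–B4, B1–B5, B5–B6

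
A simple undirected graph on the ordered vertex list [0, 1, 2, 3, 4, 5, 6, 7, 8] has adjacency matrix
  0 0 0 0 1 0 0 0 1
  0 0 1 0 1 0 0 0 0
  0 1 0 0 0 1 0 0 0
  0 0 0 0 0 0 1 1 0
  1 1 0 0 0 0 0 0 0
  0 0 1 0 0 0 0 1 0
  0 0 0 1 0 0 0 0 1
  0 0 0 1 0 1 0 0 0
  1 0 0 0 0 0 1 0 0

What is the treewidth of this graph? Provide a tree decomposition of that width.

The largest bag has 3 vertices, giving width 2; this decomposition certifies tw(G) ≤ 2. Since 0–8–6–3–7–5–2–1–4–0 is a cycle in G, G is not acyclic. Forests are exactly the graphs of treewidth ≤ 1, so tw(G) ≥ 2. Hence tw(G) = 2 exactly.

Treewidth 2.
One such decomposition:
Bags: B1 = {0, 6, 8}  B2 = {0, 3, 6}  B3 = {0, 3, 7}  B4 = {0, 5, 7}  B5 = {0, 2, 5}  B6 = {0, 1, 2}  B7 = {0, 1, 4}
Tree: B1–B2, B2–B3, B3–B4, B4–B5, B5–B6, B6–B7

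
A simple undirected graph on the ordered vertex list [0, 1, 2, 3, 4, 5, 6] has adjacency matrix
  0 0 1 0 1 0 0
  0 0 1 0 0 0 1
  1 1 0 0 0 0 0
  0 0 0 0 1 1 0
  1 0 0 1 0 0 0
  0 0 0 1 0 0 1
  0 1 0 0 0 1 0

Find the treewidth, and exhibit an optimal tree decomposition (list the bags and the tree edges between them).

Treewidth 2.
Bags: B1 = {1, 5, 6}  B2 = {1, 2, 5}  B3 = {0, 2, 5}  B4 = {0, 4, 5}  B5 = {3, 4, 5}
Tree: B1–B2, B2–B3, B3–B4, B4–B5

Each bag holds 3 vertices, so the decomposition has width 2, which upper-bounds the treewidth. The edges 5–6–1–2–0–4–3–5 form a cycle, so G is not a tree and its treewidth is at least 2. The upper and lower bounds meet at 2, so that is the treewidth.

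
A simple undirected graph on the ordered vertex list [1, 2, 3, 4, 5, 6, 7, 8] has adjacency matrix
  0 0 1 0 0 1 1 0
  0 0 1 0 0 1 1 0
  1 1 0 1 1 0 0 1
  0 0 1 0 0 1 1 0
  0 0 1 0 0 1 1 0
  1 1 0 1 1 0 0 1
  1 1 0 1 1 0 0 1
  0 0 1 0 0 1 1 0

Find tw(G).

A width-3 tree decomposition is:
Bags: B1 = {3, 6, 7, 8}  B2 = {1, 3, 6, 7}  B3 = {3, 5, 6, 7}  B4 = {2, 3, 6, 7}  B5 = {3, 4, 6, 7}
Tree: B1–B2, B2–B3, B3–B4, B4–B5
The largest bag has 4 vertices, giving width 3; this decomposition certifies tw(G) ≤ 3. For the lower bound: the 4 vertex sets {3,8}, {1,7}, {6}, {5} are disjoint, each induces a connected subgraph, and every pair is joined by at least one edge of G. Contracting each set to a single vertex therefore yields K_{4} as a minor, and since treewidth is minor-monotone, tw(G) ≥ tw(K_{4}) = 3. Therefore the treewidth is 3.

3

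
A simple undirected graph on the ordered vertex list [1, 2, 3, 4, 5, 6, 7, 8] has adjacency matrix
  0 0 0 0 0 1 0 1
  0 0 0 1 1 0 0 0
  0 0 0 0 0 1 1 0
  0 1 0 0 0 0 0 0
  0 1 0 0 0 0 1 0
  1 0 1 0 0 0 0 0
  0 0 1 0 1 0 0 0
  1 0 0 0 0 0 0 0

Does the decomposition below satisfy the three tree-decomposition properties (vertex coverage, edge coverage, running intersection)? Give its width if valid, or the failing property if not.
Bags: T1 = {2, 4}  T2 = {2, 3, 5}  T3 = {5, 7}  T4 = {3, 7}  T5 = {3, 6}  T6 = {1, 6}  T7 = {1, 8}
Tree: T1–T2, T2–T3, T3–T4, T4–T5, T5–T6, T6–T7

No — bags containing vertex 3 are not connected in the tree.

A tree decomposition must satisfy three properties: every vertex lies in some bag; for every edge, both endpoints lie together in some bag; and for every vertex, the bags containing it form a connected subtree. Here bags containing vertex 3 are not connected in the tree, so the decomposition is invalid.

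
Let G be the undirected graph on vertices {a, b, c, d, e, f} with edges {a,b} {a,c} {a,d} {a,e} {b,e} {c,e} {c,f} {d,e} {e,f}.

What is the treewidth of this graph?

A width-2 tree decomposition is:
Bags: B1 = {a, d, e}  B2 = {a, c, e}  B3 = {a, b, e}  B4 = {c, e, f}
Tree: B1–B2, B1–B3, B2–B4
The largest bag has 3 vertices, giving width 2; this decomposition certifies tw(G) ≤ 2. Conversely, {a, d, e} is a clique of size 3, and the vertices of any clique must share a bag in every tree decomposition; so some bag has ≥ 3 vertices and tw(G) ≥ 2. Combining the bounds, tw(G) = 2.

2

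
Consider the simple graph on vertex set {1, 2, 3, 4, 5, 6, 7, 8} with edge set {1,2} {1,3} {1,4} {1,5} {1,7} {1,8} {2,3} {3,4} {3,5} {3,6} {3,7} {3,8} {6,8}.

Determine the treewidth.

A width-2 tree decomposition is:
Bags: B1 = {1, 3, 8}  B2 = {1, 3, 7}  B3 = {1, 3, 5}  B4 = {1, 3, 4}  B5 = {3, 6, 8}  B6 = {1, 2, 3}
Tree: B1–B2, B2–B3, B2–B4, B1–B5, B3–B6
Every bag has size at most 3, so the width is 3 − 1 = 2 and tw(G) ≤ 2. For the lower bound, the 3 vertices {1, 2, 3} are pairwise adjacent, and any tree decomposition puts a clique entirely inside one bag — forcing width ≥ 2. The upper and lower bounds meet at 2, so that is the treewidth.

2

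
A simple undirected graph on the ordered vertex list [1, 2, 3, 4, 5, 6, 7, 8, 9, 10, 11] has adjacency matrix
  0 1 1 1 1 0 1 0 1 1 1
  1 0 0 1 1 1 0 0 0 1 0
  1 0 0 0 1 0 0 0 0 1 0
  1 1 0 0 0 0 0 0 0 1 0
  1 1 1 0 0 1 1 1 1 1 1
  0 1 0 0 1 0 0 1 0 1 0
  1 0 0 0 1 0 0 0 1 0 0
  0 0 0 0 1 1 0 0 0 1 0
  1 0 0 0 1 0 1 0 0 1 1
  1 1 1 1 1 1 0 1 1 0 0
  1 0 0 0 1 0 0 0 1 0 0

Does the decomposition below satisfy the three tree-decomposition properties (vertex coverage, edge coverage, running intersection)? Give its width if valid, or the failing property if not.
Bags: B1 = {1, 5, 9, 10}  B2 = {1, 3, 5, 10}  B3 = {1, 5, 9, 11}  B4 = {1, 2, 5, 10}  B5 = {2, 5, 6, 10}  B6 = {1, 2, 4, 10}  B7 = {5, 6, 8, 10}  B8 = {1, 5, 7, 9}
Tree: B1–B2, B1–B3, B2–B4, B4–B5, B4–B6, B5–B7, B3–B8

Vertex coverage: the bags together contain {1, 2, 3, 4, 5, 6, 7, 8, 9, 10, 11}, the full vertex set. Edge coverage: each edge of G has both endpoints in at least one bag. Running intersection: for every vertex, the bags containing it form a connected subtree. All three properties hold, so this is a valid tree decomposition of width max|bag| − 1 = 3, and hence tw(G) ≤ 3.

Yes; width 3.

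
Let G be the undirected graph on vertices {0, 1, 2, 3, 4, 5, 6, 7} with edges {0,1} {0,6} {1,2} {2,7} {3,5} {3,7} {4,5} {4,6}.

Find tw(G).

2

A width-2 tree decomposition is:
Bags: B1 = {2, 3, 7}  B2 = {2, 3, 5}  B3 = {2, 4, 5}  B4 = {2, 4, 6}  B5 = {0, 2, 6}  B6 = {0, 1, 2}
Tree: B1–B2, B2–B3, B3–B4, B4–B5, B5–B6
The largest bag has 3 vertices, giving width 2; this decomposition certifies tw(G) ≤ 2. The edges 2–7–3–5–4–6–0–1–2 form a cycle, so G is not a tree and its treewidth is at least 2. The upper and lower bounds meet at 2, so that is the treewidth.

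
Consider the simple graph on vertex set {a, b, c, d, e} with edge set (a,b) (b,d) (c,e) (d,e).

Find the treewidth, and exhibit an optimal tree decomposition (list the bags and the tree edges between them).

Treewidth 1.
One such decomposition:
Bags: B1 = {c, e}  B2 = {d, e}  B3 = {b, d}  B4 = {a, b}
Tree: B1–B2, B2–B3, B3–B4

The largest bag has 2 vertices, giving width 1; this decomposition certifies tw(G) ≤ 1. Since G has at least one edge (e.g. c–e), it is not an edgeless graph, so tw(G) ≥ 1. Hence tw(G) = 1 exactly.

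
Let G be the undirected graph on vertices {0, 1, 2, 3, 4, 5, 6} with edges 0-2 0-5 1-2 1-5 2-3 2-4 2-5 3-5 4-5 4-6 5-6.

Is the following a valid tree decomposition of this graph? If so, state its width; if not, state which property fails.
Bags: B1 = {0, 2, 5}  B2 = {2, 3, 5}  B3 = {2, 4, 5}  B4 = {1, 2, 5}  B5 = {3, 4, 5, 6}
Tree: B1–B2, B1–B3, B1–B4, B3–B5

No — bags containing vertex 3 are not connected in the tree.

A tree decomposition must satisfy three properties: every vertex lies in some bag; for every edge, both endpoints lie together in some bag; and for every vertex, the bags containing it form a connected subtree. Here bags containing vertex 3 are not connected in the tree, so the decomposition is invalid.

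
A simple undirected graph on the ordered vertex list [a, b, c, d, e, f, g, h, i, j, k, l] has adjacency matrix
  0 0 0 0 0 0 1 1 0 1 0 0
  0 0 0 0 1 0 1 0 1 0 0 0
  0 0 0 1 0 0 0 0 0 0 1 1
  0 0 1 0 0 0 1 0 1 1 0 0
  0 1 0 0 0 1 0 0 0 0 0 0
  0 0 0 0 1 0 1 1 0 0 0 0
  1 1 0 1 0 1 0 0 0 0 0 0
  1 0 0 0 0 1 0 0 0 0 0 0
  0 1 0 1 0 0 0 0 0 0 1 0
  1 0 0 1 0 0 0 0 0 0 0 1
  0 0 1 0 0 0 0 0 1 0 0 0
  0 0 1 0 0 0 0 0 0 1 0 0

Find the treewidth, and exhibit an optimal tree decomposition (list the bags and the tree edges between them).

Each bag holds 4 vertices, so the decomposition has width 3, which upper-bounds the treewidth. For the lower bound: the 4 vertex sets {c,k,l}, {i}, {d}, {a,b,g,j} are disjoint, each induces a connected subgraph, and every pair is joined by at least one edge of G. Contracting each set to a single vertex therefore yields K_{4} as a minor, and since treewidth is minor-monotone, tw(G) ≥ tw(K_{4}) = 3. The upper and lower bounds meet at 3, so that is the treewidth.

Treewidth 3.
One such decomposition:
Bags: B1 = {c, i, k, l}  B2 = {c, d, i, l}  B3 = {d, i, j, l}  B4 = {b, d, i, j}  B5 = {b, d, g, j}  B6 = {a, b, g, j}  B7 = {a, b, e, g}  B8 = {a, e, f, g}  B9 = {a, e, f, h}
Tree: B1–B2, B2–B3, B3–B4, B4–B5, B5–B6, B6–B7, B7–B8, B8–B9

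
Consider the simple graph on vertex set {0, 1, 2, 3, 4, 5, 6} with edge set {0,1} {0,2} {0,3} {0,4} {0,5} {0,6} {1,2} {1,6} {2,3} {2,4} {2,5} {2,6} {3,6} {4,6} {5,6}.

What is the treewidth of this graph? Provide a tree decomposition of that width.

Treewidth 3.
Bags: B1 = {0, 2, 3, 6}  B2 = {0, 1, 2, 6}  B3 = {0, 2, 5, 6}  B4 = {0, 2, 4, 6}
Tree: B1–B2, B2–B3, B1–B4

The largest bag has 4 vertices, giving width 3; this decomposition certifies tw(G) ≤ 3. Conversely, {0, 1, 2, 6} is a clique of size 4, and the vertices of any clique must share a bag in every tree decomposition; so some bag has ≥ 4 vertices and tw(G) ≥ 3. Combining the bounds, tw(G) = 3.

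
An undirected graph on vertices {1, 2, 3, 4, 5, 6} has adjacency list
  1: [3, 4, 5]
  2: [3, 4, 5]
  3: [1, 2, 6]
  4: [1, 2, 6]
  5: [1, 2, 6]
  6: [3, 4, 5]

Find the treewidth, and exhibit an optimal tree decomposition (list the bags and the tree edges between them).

Treewidth 3.
One optimal decomposition is:
Bags: B1 = {3, 4, 5, 6}  B2 = {2, 3, 4, 5}  B3 = {1, 3, 4, 5}
Tree: B1–B2, B2–B3

Each bag holds 4 vertices, so the decomposition has width 3, which upper-bounds the treewidth. For the lower bound: the 4 vertex sets {5,6}, {2,4}, {3}, {1} are disjoint, each induces a connected subgraph, and every pair is joined by at least one edge of G. Contracting each set to a single vertex therefore yields K_{4} as a minor, and since treewidth is minor-monotone, tw(G) ≥ tw(K_{4}) = 3. Hence tw(G) = 3 exactly.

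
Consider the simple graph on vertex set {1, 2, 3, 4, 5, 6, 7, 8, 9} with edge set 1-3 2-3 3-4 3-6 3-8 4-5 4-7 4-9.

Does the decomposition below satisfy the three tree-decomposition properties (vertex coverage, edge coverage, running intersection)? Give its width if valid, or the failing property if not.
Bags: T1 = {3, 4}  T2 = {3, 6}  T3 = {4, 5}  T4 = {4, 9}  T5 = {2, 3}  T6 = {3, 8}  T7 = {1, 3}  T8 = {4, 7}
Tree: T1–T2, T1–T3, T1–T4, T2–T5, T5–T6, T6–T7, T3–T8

Every vertex of G appears in some bag (union = {1, 2, 3, 4, 5, 6, 7, 8, 9}); every edge is covered by a bag; and for each vertex v the set of bags containing v is connected in the bag tree. The decomposition is therefore valid. The largest bag has 2 vertices, so the width is 1.

Yes; width 1.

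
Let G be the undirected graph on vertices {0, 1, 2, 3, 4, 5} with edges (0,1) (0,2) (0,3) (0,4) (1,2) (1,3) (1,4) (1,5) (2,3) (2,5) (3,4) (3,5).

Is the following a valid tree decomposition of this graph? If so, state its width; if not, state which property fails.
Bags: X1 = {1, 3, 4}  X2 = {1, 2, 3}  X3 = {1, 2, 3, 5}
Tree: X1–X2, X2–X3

No — vertex 0 appears in no bag.

A tree decomposition must satisfy three properties: every vertex lies in some bag; for every edge, both endpoints lie together in some bag; and for every vertex, the bags containing it form a connected subtree. Here vertex 0 appears in no bag, so the decomposition is invalid.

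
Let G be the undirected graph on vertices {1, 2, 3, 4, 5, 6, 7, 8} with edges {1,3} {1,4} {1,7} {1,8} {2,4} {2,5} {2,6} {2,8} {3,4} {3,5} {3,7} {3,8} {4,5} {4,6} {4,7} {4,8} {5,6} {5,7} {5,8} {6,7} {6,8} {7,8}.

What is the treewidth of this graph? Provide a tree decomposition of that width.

Every bag has size at most 5, so the width is 5 − 1 = 4 and tw(G) ≤ 4. Conversely, {1, 3, 4, 7, 8} is a clique of size 5, and the vertices of any clique must share a bag in every tree decomposition; so some bag has ≥ 5 vertices and tw(G) ≥ 4. Combining the bounds, tw(G) = 4.

Treewidth 4.
Bags: B1 = {3, 4, 5, 7, 8}  B2 = {4, 5, 6, 7, 8}  B3 = {2, 4, 5, 6, 8}  B4 = {1, 3, 4, 7, 8}
Tree: B1–B2, B2–B3, B1–B4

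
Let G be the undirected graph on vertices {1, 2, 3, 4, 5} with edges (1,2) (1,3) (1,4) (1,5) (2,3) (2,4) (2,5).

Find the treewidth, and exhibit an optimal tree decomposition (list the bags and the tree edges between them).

The largest bag has 3 vertices, giving width 2; this decomposition certifies tw(G) ≤ 2. Conversely, {1, 2, 3} is a clique of size 3, and the vertices of any clique must share a bag in every tree decomposition; so some bag has ≥ 3 vertices and tw(G) ≥ 2. Hence tw(G) = 2 exactly.

Treewidth 2.
Bags: B1 = {1, 2, 4}  B2 = {1, 2, 5}  B3 = {1, 2, 3}
Tree: B1–B2, B2–B3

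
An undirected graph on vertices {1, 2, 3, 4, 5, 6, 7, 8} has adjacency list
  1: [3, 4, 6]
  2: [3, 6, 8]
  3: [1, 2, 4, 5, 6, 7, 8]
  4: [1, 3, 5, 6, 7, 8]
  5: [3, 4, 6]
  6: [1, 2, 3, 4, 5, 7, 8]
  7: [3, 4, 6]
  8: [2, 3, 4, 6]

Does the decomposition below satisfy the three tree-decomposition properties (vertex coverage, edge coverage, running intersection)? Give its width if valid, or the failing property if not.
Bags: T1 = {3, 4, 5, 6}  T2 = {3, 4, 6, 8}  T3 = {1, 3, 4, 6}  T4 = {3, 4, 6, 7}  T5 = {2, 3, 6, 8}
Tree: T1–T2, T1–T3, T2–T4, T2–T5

Every vertex of G appears in some bag (union = {1, 2, 3, 4, 5, 6, 7, 8}); every edge is covered by a bag; and for each vertex v the set of bags containing v is connected in the bag tree. The decomposition is therefore valid. The largest bag has 4 vertices, so the width is 3.

Yes; width 3.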